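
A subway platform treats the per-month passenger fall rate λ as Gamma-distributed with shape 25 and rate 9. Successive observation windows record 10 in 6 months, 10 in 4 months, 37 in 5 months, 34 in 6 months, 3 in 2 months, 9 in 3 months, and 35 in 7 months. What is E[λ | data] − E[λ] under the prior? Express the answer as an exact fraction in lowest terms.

Total count: 10 + 10 + 37 + 34 + 3 + 9 + 35 = 138.
Total exposure: 6 + 4 + 5 + 6 + 2 + 3 + 7 = 33 months.
Conjugate update: add total count to the shape and total exposure to the rate, giving Gamma(163, 42).
Posterior mean = 163/42 = 163/42; prior mean = 25/9 = 25/9. Difference = 163/42 − 25/9 = 139/126.

139/126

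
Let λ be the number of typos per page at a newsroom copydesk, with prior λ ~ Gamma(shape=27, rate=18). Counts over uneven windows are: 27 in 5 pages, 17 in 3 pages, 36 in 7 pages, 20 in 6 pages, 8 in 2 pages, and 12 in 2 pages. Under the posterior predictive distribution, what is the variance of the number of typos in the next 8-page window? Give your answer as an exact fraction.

Total count: 27 + 17 + 36 + 20 + 8 + 12 = 120.
Total exposure: 5 + 3 + 7 + 6 + 2 + 2 = 25 pages.
Posterior: α' = 27 + 120 = 147, β' = 18 + 25 = 43.
The posterior predictive for a window of length T is Negative Binomial with variance T·α'·(β'+T)/β'² = 8·147·51/1849 = 59976/1849.

59976/1849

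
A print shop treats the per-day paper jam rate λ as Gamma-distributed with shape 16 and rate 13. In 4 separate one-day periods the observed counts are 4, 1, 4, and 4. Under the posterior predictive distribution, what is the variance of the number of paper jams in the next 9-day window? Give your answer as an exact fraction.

Total count: 4 + 1 + 4 + 4 = 13.
Total exposure: 4 days.
Conjugate update: add total count to the shape and total exposure to the rate, giving Gamma(29, 17).
The posterior predictive for a window of length T is Negative Binomial with variance T·α'·(β'+T)/β'² = 9·29·26/289 = 6786/289.

6786/289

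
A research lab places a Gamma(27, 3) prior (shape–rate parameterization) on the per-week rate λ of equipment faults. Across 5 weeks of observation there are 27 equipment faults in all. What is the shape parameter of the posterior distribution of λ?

Total count 27 over total exposure 5 weeks.
The Gamma prior is conjugate for the Poisson rate, so λ | data ~ Gamma(27+27, 3+5) = Gamma(54, 8).

54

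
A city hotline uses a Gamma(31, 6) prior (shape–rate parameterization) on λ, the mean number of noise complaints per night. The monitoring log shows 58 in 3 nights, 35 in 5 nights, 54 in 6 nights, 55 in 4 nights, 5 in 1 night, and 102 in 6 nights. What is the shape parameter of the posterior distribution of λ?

340

Total count: 58 + 35 + 54 + 55 + 5 + 102 = 309.
Total exposure: 3 + 5 + 6 + 4 + 1 + 6 = 25 nights.
The Gamma prior is conjugate for the Poisson rate, so λ | data ~ Gamma(31+309, 6+25) = Gamma(340, 31).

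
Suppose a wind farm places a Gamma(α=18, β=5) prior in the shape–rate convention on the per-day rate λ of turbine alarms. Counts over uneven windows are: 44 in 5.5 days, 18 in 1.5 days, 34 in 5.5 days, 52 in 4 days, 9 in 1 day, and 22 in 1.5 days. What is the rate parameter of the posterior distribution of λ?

Total count: 44 + 18 + 34 + 52 + 9 + 22 = 179.
Total exposure: 5.5 + 1.5 + 5.5 + 4 + 1 + 1.5 = 19 days.
Posterior: α' = 18 + 179 = 197, β' = 5 + 19 = 24.

24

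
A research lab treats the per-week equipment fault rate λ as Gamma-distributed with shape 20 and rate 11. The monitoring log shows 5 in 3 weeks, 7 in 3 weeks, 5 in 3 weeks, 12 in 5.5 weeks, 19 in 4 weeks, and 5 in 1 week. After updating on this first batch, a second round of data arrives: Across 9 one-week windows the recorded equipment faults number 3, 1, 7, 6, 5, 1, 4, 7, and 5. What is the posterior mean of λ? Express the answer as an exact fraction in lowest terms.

224/79

Total count: 5 + 7 + 5 + 12 + 19 + 5 = 53.
Total exposure: 3 + 3 + 3 + 5.5 + 4 + 1 = 19.5 weeks.
After the first batch: Gamma(20 + 53, 11 + 19.5) = Gamma(73, 61/2).
Total count: 3 + 1 + 7 + 6 + 5 + 1 + 4 + 7 + 5 = 39.
Total exposure: 9 weeks.
After the second batch: Gamma(73 + 39, 61/2 + 9) = Gamma(112, 79/2).
Posterior mean = α'/β' = 112/(79/2) = 224/79.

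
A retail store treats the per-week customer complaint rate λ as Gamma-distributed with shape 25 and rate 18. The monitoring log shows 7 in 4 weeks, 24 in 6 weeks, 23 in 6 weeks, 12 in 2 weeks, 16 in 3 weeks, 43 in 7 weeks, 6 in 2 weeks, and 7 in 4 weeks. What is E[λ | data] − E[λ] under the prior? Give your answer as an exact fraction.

817/468

Total count: 7 + 24 + 23 + 12 + 16 + 43 + 6 + 7 = 138.
Total exposure: 4 + 6 + 6 + 2 + 3 + 7 + 2 + 4 = 34 weeks.
Gamma(α, β) with Poisson data over total exposure Σt gives posterior Gamma(α+Σx, β+Σt) = Gamma(163, 52).
Posterior mean = 163/52 = 163/52; prior mean = 25/18 = 25/18. Difference = 163/52 − 25/18 = 817/468.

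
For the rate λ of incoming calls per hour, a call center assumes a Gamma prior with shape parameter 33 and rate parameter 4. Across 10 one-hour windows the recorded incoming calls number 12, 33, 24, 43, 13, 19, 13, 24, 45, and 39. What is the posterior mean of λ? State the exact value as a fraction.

Total count: 12 + 33 + 24 + 43 + 13 + 19 + 13 + 24 + 45 + 39 = 265.
Total exposure: 10 hours.
Gamma(α, β) with Poisson data over total exposure Σt gives posterior Gamma(α+Σx, β+Σt) = Gamma(298, 14).
Posterior mean = α'/β' = 298/14 = 149/7.

149/7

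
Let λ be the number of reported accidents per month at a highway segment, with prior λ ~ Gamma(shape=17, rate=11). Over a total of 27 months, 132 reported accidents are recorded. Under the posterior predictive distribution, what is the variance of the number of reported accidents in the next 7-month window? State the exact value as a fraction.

46935/1444

Total count 132 over total exposure 27 months.
By Gamma–Poisson conjugacy, the posterior is Gamma(α + Σx, β + Σt) = Gamma(17 + 132, 11 + 27) = Gamma(149, 38).
The posterior predictive for a window of length T is Negative Binomial with variance T·α'·(β'+T)/β'² = 7·149·45/1444 = 46935/1444.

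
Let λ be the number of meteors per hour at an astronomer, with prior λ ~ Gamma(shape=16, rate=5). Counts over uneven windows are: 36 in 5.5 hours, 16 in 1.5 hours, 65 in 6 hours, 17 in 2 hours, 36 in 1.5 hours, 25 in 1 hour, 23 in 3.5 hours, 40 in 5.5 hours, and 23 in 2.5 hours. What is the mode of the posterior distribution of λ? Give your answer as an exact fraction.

Total count: 36 + 16 + 65 + 17 + 36 + 25 + 23 + 40 + 23 = 281.
Total exposure: 5.5 + 1.5 + 6 + 2 + 1.5 + 1 + 3.5 + 5.5 + 2.5 = 29 hours.
Gamma(α, β) with Poisson data over total exposure Σt gives posterior Gamma(α+Σx, β+Σt) = Gamma(297, 34).
Posterior mode = (α'−1)/β' = 296/34 = 148/17.

148/17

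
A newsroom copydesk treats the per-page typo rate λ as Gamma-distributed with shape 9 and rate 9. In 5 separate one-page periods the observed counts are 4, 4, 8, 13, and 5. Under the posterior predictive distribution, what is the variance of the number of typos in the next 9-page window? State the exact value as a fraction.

Total count: 4 + 4 + 8 + 13 + 5 = 34.
Total exposure: 5 pages.
By Gamma–Poisson conjugacy, the posterior is Gamma(α + Σx, β + Σt) = Gamma(9 + 34, 9 + 5) = Gamma(43, 14).
The posterior predictive for a window of length T is Negative Binomial with variance T·α'·(β'+T)/β'² = 9·43·23/196 = 8901/196.

8901/196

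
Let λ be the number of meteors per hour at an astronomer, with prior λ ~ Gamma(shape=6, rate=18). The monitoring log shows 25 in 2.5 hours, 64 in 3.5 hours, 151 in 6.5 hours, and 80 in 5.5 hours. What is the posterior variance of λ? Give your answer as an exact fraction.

163/648

Total count: 25 + 64 + 151 + 80 = 320.
Total exposure: 2.5 + 3.5 + 6.5 + 5.5 = 18 hours.
Gamma(α, β) with Poisson data over total exposure Σt gives posterior Gamma(α+Σx, β+Σt) = Gamma(326, 36).
Posterior variance = α'/β'² = 326/1296 = 163/648.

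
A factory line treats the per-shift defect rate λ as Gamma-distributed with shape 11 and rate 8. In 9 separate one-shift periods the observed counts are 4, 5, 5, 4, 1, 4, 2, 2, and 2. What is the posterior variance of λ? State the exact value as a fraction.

40/289

Total count: 4 + 5 + 5 + 4 + 1 + 4 + 2 + 2 + 2 = 29.
Total exposure: 9 shifts.
The Gamma prior is conjugate for the Poisson rate, so λ | data ~ Gamma(11+29, 8+9) = Gamma(40, 17).
Posterior variance = α'/β'² = 40/289.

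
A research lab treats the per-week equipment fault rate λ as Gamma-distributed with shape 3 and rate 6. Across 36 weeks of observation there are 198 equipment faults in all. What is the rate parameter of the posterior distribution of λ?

Total count 198 over total exposure 36 weeks.
By Gamma–Poisson conjugacy, the posterior is Gamma(α + Σx, β + Σt) = Gamma(3 + 198, 6 + 36) = Gamma(201, 42).

42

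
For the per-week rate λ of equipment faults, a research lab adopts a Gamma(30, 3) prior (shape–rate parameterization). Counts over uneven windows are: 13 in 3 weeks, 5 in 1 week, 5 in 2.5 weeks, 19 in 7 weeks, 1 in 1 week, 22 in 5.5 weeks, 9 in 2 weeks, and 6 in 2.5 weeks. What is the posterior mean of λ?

Total count: 13 + 5 + 5 + 19 + 1 + 22 + 9 + 6 = 80.
Total exposure: 3 + 1 + 2.5 + 7 + 1 + 5.5 + 2 + 2.5 = 24.5 weeks.
By Gamma–Poisson conjugacy, the posterior is Gamma(α + Σx, β + Σt) = Gamma(30 + 80, 3 + 24.5) = Gamma(110, 55/2).
Posterior mean = α'/β' = 110/(55/2) = 4.

4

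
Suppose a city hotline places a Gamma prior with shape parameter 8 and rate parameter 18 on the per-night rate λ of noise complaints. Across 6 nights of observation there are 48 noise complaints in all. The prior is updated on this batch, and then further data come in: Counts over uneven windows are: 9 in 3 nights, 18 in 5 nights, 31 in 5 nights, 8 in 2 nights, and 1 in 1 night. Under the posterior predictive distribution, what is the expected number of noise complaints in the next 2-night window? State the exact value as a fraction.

Total count 48 over total exposure 6 nights.
After the first batch: Gamma(8 + 48, 18 + 6) = Gamma(56, 24).
Total count: 9 + 18 + 31 + 8 + 1 = 67.
Total exposure: 3 + 5 + 5 + 2 + 1 = 16 nights.
After the second batch: Gamma(56 + 67, 24 + 16) = Gamma(123, 40).
Predictive mean over a 2-night window = T·E[λ|data] = 2·123/40 = 123/20.

123/20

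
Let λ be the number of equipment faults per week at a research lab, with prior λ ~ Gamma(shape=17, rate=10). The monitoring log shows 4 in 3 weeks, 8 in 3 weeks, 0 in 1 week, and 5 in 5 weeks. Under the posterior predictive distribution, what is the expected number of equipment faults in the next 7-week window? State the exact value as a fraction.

119/11

Total count: 4 + 8 + 0 + 5 = 17.
Total exposure: 3 + 3 + 1 + 5 = 12 weeks.
Conjugate update: add total count to the shape and total exposure to the rate, giving Gamma(34, 22).
Predictive mean over a 7-week window = T·E[λ|data] = 7·34/22 = 119/11.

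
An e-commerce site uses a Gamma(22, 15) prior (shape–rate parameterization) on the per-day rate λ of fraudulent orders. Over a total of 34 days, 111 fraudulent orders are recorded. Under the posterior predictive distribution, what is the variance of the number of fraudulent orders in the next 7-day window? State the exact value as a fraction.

Total count 111 over total exposure 34 days.
The Gamma prior is conjugate for the Poisson rate, so λ | data ~ Gamma(22+111, 15+34) = Gamma(133, 49).
The posterior predictive for a window of length T is Negative Binomial with variance T·α'·(β'+T)/β'² = 7·133·56/2401 = 152/7.

152/7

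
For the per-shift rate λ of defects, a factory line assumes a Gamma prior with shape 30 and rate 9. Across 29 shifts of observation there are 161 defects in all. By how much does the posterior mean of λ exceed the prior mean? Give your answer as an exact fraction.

193/114

Total count 161 over total exposure 29 shifts.
Gamma(α, β) with Poisson data over total exposure Σt gives posterior Gamma(α+Σx, β+Σt) = Gamma(191, 38).
Posterior mean = 191/38 = 191/38; prior mean = 30/9 = 10/3. Difference = 191/38 − 10/3 = 193/114.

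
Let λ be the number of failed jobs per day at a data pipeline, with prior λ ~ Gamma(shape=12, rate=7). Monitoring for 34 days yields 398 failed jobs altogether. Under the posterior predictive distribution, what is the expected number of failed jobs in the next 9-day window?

Total count 398 over total exposure 34 days.
By Gamma–Poisson conjugacy, the posterior is Gamma(α + Σx, β + Σt) = Gamma(12 + 398, 7 + 34) = Gamma(410, 41).
Predictive mean over a 9-day window = T·E[λ|data] = 9·410/41 = 90.

90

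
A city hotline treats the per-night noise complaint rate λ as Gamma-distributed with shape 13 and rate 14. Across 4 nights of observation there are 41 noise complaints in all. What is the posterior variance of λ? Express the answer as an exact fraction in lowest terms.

Total count 41 over total exposure 4 nights.
The Gamma prior is conjugate for the Poisson rate, so λ | data ~ Gamma(13+41, 14+4) = Gamma(54, 18).
Posterior variance = α'/β'² = 54/324 = 1/6.

1/6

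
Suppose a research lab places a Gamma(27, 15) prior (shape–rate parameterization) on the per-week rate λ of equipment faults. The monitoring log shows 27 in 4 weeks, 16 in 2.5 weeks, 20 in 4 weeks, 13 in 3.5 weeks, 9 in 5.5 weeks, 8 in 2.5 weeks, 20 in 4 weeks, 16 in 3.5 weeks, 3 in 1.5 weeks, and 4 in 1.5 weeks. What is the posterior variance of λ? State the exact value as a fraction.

652/9025

Total count: 27 + 16 + 20 + 13 + 9 + 8 + 20 + 16 + 3 + 4 = 136.
Total exposure: 4 + 2.5 + 4 + 3.5 + 5.5 + 2.5 + 4 + 3.5 + 1.5 + 1.5 = 32.5 weeks.
Posterior: α' = 27 + 136 = 163, β' = 15 + 32.5 = 95/2.
Posterior variance = α'/β'² = 163/(9025/4) = 652/9025.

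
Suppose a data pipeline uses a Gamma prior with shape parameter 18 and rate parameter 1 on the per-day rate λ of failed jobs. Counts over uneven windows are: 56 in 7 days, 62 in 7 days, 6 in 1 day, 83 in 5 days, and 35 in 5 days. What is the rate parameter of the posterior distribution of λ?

Total count: 56 + 62 + 6 + 83 + 35 = 242.
Total exposure: 7 + 7 + 1 + 5 + 5 = 25 days.
By Gamma–Poisson conjugacy, the posterior is Gamma(α + Σx, β + Σt) = Gamma(18 + 242, 1 + 25) = Gamma(260, 26).

26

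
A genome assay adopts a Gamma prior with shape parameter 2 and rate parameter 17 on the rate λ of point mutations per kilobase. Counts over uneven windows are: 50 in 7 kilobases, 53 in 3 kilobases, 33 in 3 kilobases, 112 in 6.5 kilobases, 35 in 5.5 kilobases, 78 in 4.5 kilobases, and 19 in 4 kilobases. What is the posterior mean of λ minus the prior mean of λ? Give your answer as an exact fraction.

12786/1717

Total count: 50 + 53 + 33 + 112 + 35 + 78 + 19 = 380.
Total exposure: 7 + 3 + 3 + 6.5 + 5.5 + 4.5 + 4 = 33.5 kilobases.
The Gamma prior is conjugate for the Poisson rate, so λ | data ~ Gamma(2+380, 17+33.5) = Gamma(382, 101/2).
Posterior mean = 382/(101/2) = 764/101; prior mean = 2/17 = 2/17. Difference = 764/101 − 2/17 = 12786/1717.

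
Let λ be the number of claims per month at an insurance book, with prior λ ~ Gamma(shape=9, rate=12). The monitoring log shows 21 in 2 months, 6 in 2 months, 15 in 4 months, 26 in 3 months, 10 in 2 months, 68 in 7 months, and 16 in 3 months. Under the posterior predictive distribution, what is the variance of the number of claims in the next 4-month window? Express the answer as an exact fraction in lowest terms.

Total count: 21 + 6 + 15 + 26 + 10 + 68 + 16 = 162.
Total exposure: 2 + 2 + 4 + 3 + 2 + 7 + 3 = 23 months.
By Gamma–Poisson conjugacy, the posterior is Gamma(α + Σx, β + Σt) = Gamma(9 + 162, 12 + 23) = Gamma(171, 35).
The posterior predictive for a window of length T is Negative Binomial with variance T·α'·(β'+T)/β'² = 4·171·39/1225 = 26676/1225.

26676/1225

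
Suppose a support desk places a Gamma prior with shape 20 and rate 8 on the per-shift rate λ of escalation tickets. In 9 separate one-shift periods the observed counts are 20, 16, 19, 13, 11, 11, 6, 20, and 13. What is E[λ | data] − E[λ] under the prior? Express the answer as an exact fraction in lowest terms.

Total count: 20 + 16 + 19 + 13 + 11 + 11 + 6 + 20 + 13 = 129.
Total exposure: 9 shifts.
Conjugate update: add total count to the shape and total exposure to the rate, giving Gamma(149, 17).
Posterior mean = 149/17 = 149/17; prior mean = 20/8 = 5/2. Difference = 149/17 − 5/2 = 213/34.

213/34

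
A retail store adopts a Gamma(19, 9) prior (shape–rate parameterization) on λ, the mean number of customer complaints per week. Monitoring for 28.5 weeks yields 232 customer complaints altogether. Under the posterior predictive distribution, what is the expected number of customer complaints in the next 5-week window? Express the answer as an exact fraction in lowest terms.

502/15

Total count 232 over total exposure 28.5 weeks.
Conjugate update: add total count to the shape and total exposure to the rate, giving Gamma(251, 75/2).
Predictive mean over a 5-week window = T·E[λ|data] = 5·251/(75/2) = 502/15.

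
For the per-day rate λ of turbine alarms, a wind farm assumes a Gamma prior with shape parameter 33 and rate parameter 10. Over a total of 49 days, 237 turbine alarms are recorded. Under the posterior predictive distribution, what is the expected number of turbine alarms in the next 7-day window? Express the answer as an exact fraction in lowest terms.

1890/59

Total count 237 over total exposure 49 days.
Posterior: α' = 33 + 237 = 270, β' = 10 + 49 = 59.
Predictive mean over a 7-day window = T·E[λ|data] = 7·270/59 = 1890/59.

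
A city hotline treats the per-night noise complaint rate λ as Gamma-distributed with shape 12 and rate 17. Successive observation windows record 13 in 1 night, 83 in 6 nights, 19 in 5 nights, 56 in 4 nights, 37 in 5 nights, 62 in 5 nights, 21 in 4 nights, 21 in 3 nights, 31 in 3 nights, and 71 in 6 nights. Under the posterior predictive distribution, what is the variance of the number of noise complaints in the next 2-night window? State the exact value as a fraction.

Total count: 13 + 83 + 19 + 56 + 37 + 62 + 21 + 21 + 31 + 71 = 414.
Total exposure: 1 + 6 + 5 + 4 + 5 + 5 + 4 + 3 + 3 + 6 = 42 nights.
Gamma(α, β) with Poisson data over total exposure Σt gives posterior Gamma(α+Σx, β+Σt) = Gamma(426, 59).
The posterior predictive for a window of length T is Negative Binomial with variance T·α'·(β'+T)/β'² = 2·426·61/3481 = 51972/3481.

51972/3481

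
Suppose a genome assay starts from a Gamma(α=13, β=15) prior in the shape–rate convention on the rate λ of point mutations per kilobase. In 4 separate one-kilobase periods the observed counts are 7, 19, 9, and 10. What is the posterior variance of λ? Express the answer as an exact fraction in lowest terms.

Total count: 7 + 19 + 9 + 10 = 45.
Total exposure: 4 kilobases.
The Gamma prior is conjugate for the Poisson rate, so λ | data ~ Gamma(13+45, 15+4) = Gamma(58, 19).
Posterior variance = α'/β'² = 58/361.

58/361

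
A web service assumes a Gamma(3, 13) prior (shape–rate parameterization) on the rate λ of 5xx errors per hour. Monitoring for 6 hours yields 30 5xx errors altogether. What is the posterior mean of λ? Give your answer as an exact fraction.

Total count 30 over total exposure 6 hours.
The Gamma prior is conjugate for the Poisson rate, so λ | data ~ Gamma(3+30, 13+6) = Gamma(33, 19).
Posterior mean = α'/β' = 33/19.

33/19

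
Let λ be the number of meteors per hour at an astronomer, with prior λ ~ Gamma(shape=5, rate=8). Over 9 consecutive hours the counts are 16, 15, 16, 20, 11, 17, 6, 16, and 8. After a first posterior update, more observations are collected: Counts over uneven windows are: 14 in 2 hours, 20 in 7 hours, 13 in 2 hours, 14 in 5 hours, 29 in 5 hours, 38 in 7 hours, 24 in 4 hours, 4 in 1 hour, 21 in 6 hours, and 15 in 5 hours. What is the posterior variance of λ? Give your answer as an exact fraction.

Total count: 16 + 15 + 16 + 20 + 11 + 17 + 6 + 16 + 8 = 125.
Total exposure: 9 hours.
After the first batch: Gamma(5 + 125, 8 + 9) = Gamma(130, 17).
Total count: 14 + 20 + 13 + 14 + 29 + 38 + 24 + 4 + 21 + 15 = 192.
Total exposure: 2 + 7 + 2 + 5 + 5 + 7 + 4 + 1 + 6 + 5 = 44 hours.
After the second batch: Gamma(130 + 192, 17 + 44) = Gamma(322, 61).
Posterior variance = α'/β'² = 322/3721.

322/3721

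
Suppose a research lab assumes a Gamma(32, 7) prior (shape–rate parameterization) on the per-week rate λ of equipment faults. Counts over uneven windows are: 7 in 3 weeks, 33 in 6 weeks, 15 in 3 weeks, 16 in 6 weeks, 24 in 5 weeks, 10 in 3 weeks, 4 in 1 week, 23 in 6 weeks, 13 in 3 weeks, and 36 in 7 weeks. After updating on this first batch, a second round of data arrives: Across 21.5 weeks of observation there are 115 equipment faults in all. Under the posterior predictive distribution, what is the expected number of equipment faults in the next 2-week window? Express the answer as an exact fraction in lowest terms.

Total count: 7 + 33 + 15 + 16 + 24 + 10 + 4 + 23 + 13 + 36 = 181.
Total exposure: 3 + 6 + 3 + 6 + 5 + 3 + 1 + 6 + 3 + 7 = 43 weeks.
After the first batch: Gamma(32 + 181, 7 + 43) = Gamma(213, 50).
Total count 115 over total exposure 21.5 weeks.
After the second batch: Gamma(213 + 115, 50 + 21.5) = Gamma(328, 143/2).
Predictive mean over a 2-week window = T·E[λ|data] = 2·328/(143/2) = 1312/143.

1312/143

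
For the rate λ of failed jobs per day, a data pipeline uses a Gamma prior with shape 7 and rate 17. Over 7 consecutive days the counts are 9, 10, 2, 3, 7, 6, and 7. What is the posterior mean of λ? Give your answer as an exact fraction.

17/8

Total count: 9 + 10 + 2 + 3 + 7 + 6 + 7 = 44.
Total exposure: 7 days.
By Gamma–Poisson conjugacy, the posterior is Gamma(α + Σx, β + Σt) = Gamma(7 + 44, 17 + 7) = Gamma(51, 24).
Posterior mean = α'/β' = 51/24 = 17/8.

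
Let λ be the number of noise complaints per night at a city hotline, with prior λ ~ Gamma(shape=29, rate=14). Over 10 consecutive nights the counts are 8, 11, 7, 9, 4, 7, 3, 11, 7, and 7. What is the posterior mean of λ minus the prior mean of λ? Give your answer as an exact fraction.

Total count: 8 + 11 + 7 + 9 + 4 + 7 + 3 + 11 + 7 + 7 = 74.
Total exposure: 10 nights.
Conjugate update: add total count to the shape and total exposure to the rate, giving Gamma(103, 24).
Posterior mean = 103/24 = 103/24; prior mean = 29/14 = 29/14. Difference = 103/24 − 29/14 = 373/168.

373/168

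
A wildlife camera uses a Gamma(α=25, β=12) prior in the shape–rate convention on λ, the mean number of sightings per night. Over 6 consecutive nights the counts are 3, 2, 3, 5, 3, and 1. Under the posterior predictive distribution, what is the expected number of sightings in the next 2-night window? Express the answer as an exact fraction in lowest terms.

14/3

Total count: 3 + 2 + 3 + 5 + 3 + 1 = 17.
Total exposure: 6 nights.
Conjugate update: add total count to the shape and total exposure to the rate, giving Gamma(42, 18).
Predictive mean over a 2-night window = T·E[λ|data] = 2·42/18 = 14/3.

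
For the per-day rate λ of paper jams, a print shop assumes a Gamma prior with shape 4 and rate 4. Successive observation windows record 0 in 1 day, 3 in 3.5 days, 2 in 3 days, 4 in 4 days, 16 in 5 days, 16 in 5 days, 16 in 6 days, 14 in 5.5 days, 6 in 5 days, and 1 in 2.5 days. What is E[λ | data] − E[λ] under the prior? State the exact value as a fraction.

Total count: 0 + 3 + 2 + 4 + 16 + 16 + 16 + 14 + 6 + 1 = 78.
Total exposure: 1 + 3.5 + 3 + 4 + 5 + 5 + 6 + 5.5 + 5 + 2.5 = 40.5 days.
The Gamma prior is conjugate for the Poisson rate, so λ | data ~ Gamma(4+78, 4+40.5) = Gamma(82, 89/2).
Posterior mean = 82/(89/2) = 164/89; prior mean = 4/4 = 1. Difference = 164/89 − 1 = 75/89.

75/89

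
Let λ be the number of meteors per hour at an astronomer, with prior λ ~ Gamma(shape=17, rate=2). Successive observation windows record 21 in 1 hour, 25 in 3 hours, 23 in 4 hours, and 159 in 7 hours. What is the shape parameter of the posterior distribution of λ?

Total count: 21 + 25 + 23 + 159 = 228.
Total exposure: 1 + 3 + 4 + 7 = 15 hours.
Gamma(α, β) with Poisson data over total exposure Σt gives posterior Gamma(α+Σx, β+Σt) = Gamma(245, 17).

245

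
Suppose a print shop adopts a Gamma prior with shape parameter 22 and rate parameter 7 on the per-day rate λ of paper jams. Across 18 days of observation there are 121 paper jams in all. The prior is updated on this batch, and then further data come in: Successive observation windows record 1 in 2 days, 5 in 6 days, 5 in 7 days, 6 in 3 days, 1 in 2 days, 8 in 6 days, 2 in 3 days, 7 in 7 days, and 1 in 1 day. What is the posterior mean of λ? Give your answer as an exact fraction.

Total count 121 over total exposure 18 days.
After the first batch: Gamma(22 + 121, 7 + 18) = Gamma(143, 25).
Total count: 1 + 5 + 5 + 6 + 1 + 8 + 2 + 7 + 1 = 36.
Total exposure: 2 + 6 + 7 + 3 + 2 + 6 + 3 + 7 + 1 = 37 days.
After the second batch: Gamma(143 + 36, 25 + 37) = Gamma(179, 62).
Posterior mean = α'/β' = 179/62.

179/62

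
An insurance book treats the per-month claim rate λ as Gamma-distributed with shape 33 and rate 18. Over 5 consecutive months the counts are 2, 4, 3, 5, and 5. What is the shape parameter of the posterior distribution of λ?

52

Total count: 2 + 4 + 3 + 5 + 5 = 19.
Total exposure: 5 months.
The Gamma prior is conjugate for the Poisson rate, so λ | data ~ Gamma(33+19, 18+5) = Gamma(52, 23).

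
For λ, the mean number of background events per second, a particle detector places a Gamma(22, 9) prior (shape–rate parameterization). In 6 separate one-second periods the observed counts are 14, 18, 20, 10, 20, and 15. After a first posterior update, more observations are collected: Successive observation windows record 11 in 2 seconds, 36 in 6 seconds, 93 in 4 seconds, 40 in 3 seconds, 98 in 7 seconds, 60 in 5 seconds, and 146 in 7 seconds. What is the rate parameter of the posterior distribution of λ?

49

Total count: 14 + 18 + 20 + 10 + 20 + 15 = 97.
Total exposure: 6 seconds.
After the first batch: Gamma(22 + 97, 9 + 6) = Gamma(119, 15).
Total count: 11 + 36 + 93 + 40 + 98 + 60 + 146 = 484.
Total exposure: 2 + 6 + 4 + 3 + 7 + 5 + 7 = 34 seconds.
After the second batch: Gamma(119 + 484, 15 + 34) = Gamma(603, 49).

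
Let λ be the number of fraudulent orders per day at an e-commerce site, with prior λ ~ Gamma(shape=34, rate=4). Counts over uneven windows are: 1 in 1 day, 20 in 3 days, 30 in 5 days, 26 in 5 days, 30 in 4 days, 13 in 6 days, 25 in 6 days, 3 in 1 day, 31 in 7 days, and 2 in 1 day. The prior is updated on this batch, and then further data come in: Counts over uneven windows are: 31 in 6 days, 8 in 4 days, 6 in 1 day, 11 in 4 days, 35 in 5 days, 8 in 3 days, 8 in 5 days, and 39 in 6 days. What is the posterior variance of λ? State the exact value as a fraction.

361/5929

Total count: 1 + 20 + 30 + 26 + 30 + 13 + 25 + 3 + 31 + 2 = 181.
Total exposure: 1 + 3 + 5 + 5 + 4 + 6 + 6 + 1 + 7 + 1 = 39 days.
After the first batch: Gamma(34 + 181, 4 + 39) = Gamma(215, 43).
Total count: 31 + 8 + 6 + 11 + 35 + 8 + 8 + 39 = 146.
Total exposure: 6 + 4 + 1 + 4 + 5 + 3 + 5 + 6 = 34 days.
After the second batch: Gamma(215 + 146, 43 + 34) = Gamma(361, 77).
Posterior variance = α'/β'² = 361/5929.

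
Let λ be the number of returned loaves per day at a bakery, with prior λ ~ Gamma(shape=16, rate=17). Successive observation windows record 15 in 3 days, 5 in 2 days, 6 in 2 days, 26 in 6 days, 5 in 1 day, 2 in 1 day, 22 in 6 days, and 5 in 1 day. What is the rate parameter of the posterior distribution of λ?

Total count: 15 + 5 + 6 + 26 + 5 + 2 + 22 + 5 = 86.
Total exposure: 3 + 2 + 2 + 6 + 1 + 1 + 6 + 1 = 22 days.
Posterior: α' = 16 + 86 = 102, β' = 17 + 22 = 39.

39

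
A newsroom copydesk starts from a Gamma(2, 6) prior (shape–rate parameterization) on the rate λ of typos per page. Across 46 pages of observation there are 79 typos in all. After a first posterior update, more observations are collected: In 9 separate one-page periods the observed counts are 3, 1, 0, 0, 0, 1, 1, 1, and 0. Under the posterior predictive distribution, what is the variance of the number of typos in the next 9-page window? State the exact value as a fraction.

Total count 79 over total exposure 46 pages.
After the first batch: Gamma(2 + 79, 6 + 46) = Gamma(81, 52).
Total count: 3 + 1 + 0 + 0 + 0 + 1 + 1 + 1 + 0 = 7.
Total exposure: 9 pages.
After the second batch: Gamma(81 + 7, 52 + 9) = Gamma(88, 61).
The posterior predictive for a window of length T is Negative Binomial with variance T·α'·(β'+T)/β'² = 9·88·70/3721 = 55440/3721.

55440/3721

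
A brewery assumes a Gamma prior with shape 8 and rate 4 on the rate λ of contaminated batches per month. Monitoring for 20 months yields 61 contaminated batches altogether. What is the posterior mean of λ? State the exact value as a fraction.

Total count 61 over total exposure 20 months.
Posterior: α' = 8 + 61 = 69, β' = 4 + 20 = 24.
Posterior mean = α'/β' = 69/24 = 23/8.

23/8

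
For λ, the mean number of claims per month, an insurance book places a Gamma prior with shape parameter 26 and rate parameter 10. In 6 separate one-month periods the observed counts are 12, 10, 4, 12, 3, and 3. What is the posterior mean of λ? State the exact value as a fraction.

35/8

Total count: 12 + 10 + 4 + 12 + 3 + 3 = 44.
Total exposure: 6 months.
Conjugate update: add total count to the shape and total exposure to the rate, giving Gamma(70, 16).
Posterior mean = α'/β' = 70/16 = 35/8.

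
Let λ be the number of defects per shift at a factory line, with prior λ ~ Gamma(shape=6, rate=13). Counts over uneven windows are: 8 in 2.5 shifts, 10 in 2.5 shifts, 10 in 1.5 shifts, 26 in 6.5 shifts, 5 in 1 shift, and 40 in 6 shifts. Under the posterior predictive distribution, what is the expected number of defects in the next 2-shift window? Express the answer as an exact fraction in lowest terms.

Total count: 8 + 10 + 10 + 26 + 5 + 40 = 99.
Total exposure: 2.5 + 2.5 + 1.5 + 6.5 + 1 + 6 = 20 shifts.
Posterior: α' = 6 + 99 = 105, β' = 13 + 20 = 33.
Predictive mean over a 2-shift window = T·E[λ|data] = 2·105/33 = 70/11.

70/11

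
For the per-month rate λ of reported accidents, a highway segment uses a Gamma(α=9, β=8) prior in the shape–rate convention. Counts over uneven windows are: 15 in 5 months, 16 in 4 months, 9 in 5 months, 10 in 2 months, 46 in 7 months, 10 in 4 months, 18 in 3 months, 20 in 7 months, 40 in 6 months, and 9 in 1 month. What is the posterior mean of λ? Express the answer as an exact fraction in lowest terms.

Total count: 15 + 16 + 9 + 10 + 46 + 10 + 18 + 20 + 40 + 9 = 193.
Total exposure: 5 + 4 + 5 + 2 + 7 + 4 + 3 + 7 + 6 + 1 = 44 months.
Posterior: α' = 9 + 193 = 202, β' = 8 + 44 = 52.
Posterior mean = α'/β' = 202/52 = 101/26.

101/26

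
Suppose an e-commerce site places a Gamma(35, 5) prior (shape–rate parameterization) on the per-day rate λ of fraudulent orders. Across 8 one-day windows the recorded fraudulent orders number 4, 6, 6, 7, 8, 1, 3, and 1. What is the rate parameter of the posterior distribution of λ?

13

Total count: 4 + 6 + 6 + 7 + 8 + 1 + 3 + 1 = 36.
Total exposure: 8 days.
By Gamma–Poisson conjugacy, the posterior is Gamma(α + Σx, β + Σt) = Gamma(35 + 36, 5 + 8) = Gamma(71, 13).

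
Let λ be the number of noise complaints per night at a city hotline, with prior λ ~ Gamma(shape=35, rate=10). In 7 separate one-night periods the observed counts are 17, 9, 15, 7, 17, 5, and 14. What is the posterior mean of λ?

Total count: 17 + 9 + 15 + 7 + 17 + 5 + 14 = 84.
Total exposure: 7 nights.
Posterior: α' = 35 + 84 = 119, β' = 10 + 7 = 17.
Posterior mean = α'/β' = 119/17 = 7.

7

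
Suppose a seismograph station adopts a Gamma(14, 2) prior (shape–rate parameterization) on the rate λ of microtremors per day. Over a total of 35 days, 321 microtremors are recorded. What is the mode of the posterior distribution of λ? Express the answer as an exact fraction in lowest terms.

Total count 321 over total exposure 35 days.
Posterior: α' = 14 + 321 = 335, β' = 2 + 35 = 37.
Posterior mode = (α'−1)/β' = 334/37.

334/37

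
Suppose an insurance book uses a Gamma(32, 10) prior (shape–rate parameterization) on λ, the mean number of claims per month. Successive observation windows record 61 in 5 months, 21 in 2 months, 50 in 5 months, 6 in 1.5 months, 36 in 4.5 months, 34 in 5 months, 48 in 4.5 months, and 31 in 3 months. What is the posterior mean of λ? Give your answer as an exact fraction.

638/81

Total count: 61 + 21 + 50 + 6 + 36 + 34 + 48 + 31 = 287.
Total exposure: 5 + 2 + 5 + 1.5 + 4.5 + 5 + 4.5 + 3 = 30.5 months.
The Gamma prior is conjugate for the Poisson rate, so λ | data ~ Gamma(32+287, 10+30.5) = Gamma(319, 81/2).
Posterior mean = α'/β' = 319/(81/2) = 638/81.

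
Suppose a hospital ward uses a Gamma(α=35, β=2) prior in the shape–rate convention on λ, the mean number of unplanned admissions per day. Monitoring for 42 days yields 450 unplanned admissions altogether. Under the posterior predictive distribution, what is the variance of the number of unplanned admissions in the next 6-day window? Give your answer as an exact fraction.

Total count 450 over total exposure 42 days.
The Gamma prior is conjugate for the Poisson rate, so λ | data ~ Gamma(35+450, 2+42) = Gamma(485, 44).
The posterior predictive for a window of length T is Negative Binomial with variance T·α'·(β'+T)/β'² = 6·485·50/1936 = 36375/484.

36375/484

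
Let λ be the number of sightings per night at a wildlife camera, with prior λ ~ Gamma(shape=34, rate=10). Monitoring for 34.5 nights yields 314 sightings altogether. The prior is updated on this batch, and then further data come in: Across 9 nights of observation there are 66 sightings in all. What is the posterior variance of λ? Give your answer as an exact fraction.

Total count 314 over total exposure 34.5 nights.
After the first batch: Gamma(34 + 314, 10 + 34.5) = Gamma(348, 89/2).
Total count 66 over total exposure 9 nights.
After the second batch: Gamma(348 + 66, 89/2 + 9) = Gamma(414, 107/2).
Posterior variance = α'/β'² = 414/(11449/4) = 1656/11449.

1656/11449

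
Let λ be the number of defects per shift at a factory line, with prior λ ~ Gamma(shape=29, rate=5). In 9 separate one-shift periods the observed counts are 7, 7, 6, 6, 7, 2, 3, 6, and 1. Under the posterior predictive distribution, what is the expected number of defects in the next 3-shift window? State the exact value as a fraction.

Total count: 7 + 7 + 6 + 6 + 7 + 2 + 3 + 6 + 1 = 45.
Total exposure: 9 shifts.
Posterior: α' = 29 + 45 = 74, β' = 5 + 9 = 14.
Predictive mean over a 3-shift window = T·E[λ|data] = 3·74/14 = 111/7.

111/7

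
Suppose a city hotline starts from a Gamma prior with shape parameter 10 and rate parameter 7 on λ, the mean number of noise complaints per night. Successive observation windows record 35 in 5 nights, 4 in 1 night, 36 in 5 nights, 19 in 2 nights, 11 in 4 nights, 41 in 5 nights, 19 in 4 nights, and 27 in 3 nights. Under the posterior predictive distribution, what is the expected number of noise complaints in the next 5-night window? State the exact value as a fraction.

Total count: 35 + 4 + 36 + 19 + 11 + 41 + 19 + 27 = 192.
Total exposure: 5 + 1 + 5 + 2 + 4 + 5 + 4 + 3 = 29 nights.
Posterior: α' = 10 + 192 = 202, β' = 7 + 29 = 36.
Predictive mean over a 5-night window = T·E[λ|data] = 5·202/36 = 505/18.

505/18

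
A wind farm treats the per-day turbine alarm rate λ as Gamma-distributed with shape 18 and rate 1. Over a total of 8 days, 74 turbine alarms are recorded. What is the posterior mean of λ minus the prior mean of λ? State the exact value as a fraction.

Total count 74 over total exposure 8 days.
By Gamma–Poisson conjugacy, the posterior is Gamma(α + Σx, β + Σt) = Gamma(18 + 74, 1 + 8) = Gamma(92, 9).
Posterior mean = 92/9 = 92/9; prior mean = 18/1 = 18. Difference = 92/9 − 18 = -70/9.

-70/9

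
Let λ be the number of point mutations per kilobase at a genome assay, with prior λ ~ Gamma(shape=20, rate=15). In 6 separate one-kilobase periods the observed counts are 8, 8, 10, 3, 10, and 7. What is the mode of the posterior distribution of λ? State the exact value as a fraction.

65/21

Total count: 8 + 8 + 10 + 3 + 10 + 7 = 46.
Total exposure: 6 kilobases.
The Gamma prior is conjugate for the Poisson rate, so λ | data ~ Gamma(20+46, 15+6) = Gamma(66, 21).
Posterior mode = (α'−1)/β' = 65/21.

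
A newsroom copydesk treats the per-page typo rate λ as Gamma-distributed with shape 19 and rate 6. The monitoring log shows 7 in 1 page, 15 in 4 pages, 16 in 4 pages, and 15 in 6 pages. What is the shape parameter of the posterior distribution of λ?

Total count: 7 + 15 + 16 + 15 = 53.
Total exposure: 1 + 4 + 4 + 6 = 15 pages.
The Gamma prior is conjugate for the Poisson rate, so λ | data ~ Gamma(19+53, 6+15) = Gamma(72, 21).

72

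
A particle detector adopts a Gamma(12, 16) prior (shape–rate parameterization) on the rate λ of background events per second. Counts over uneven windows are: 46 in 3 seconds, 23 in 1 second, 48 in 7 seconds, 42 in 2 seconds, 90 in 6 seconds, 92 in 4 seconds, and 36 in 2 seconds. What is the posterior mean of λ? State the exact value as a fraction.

389/41

Total count: 46 + 23 + 48 + 42 + 90 + 92 + 36 = 377.
Total exposure: 3 + 1 + 7 + 2 + 6 + 4 + 2 = 25 seconds.
Conjugate update: add total count to the shape and total exposure to the rate, giving Gamma(389, 41).
Posterior mean = α'/β' = 389/41.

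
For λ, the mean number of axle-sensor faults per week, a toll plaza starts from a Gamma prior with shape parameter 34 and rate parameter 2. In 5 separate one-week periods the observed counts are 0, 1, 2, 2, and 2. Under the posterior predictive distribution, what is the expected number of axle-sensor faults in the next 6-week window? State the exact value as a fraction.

Total count: 0 + 1 + 2 + 2 + 2 = 7.
Total exposure: 5 weeks.
By Gamma–Poisson conjugacy, the posterior is Gamma(α + Σx, β + Σt) = Gamma(34 + 7, 2 + 5) = Gamma(41, 7).
Predictive mean over a 6-week window = T·E[λ|data] = 6·41/7 = 246/7.

246/7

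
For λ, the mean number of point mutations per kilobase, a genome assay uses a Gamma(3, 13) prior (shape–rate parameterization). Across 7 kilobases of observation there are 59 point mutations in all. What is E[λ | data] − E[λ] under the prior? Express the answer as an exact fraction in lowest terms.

373/130

Total count 59 over total exposure 7 kilobases.
Posterior: α' = 3 + 59 = 62, β' = 13 + 7 = 20.
Posterior mean = 62/20 = 31/10; prior mean = 3/13 = 3/13. Difference = 31/10 − 3/13 = 373/130.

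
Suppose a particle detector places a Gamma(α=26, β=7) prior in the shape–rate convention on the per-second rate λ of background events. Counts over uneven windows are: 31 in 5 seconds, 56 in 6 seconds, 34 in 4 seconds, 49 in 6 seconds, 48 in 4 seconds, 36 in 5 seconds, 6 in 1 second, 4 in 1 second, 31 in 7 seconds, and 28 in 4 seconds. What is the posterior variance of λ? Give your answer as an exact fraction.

Total count: 31 + 56 + 34 + 49 + 48 + 36 + 6 + 4 + 31 + 28 = 323.
Total exposure: 5 + 6 + 4 + 6 + 4 + 5 + 1 + 1 + 7 + 4 = 43 seconds.
Conjugate update: add total count to the shape and total exposure to the rate, giving Gamma(349, 50).
Posterior variance = α'/β'² = 349/2500.

349/2500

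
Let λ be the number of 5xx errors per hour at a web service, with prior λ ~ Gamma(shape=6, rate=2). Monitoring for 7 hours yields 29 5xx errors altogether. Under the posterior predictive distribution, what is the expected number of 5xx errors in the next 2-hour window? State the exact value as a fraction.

Total count 29 over total exposure 7 hours.
Gamma(α, β) with Poisson data over total exposure Σt gives posterior Gamma(α+Σx, β+Σt) = Gamma(35, 9).
Predictive mean over a 2-hour window = T·E[λ|data] = 2·35/9 = 70/9.

70/9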